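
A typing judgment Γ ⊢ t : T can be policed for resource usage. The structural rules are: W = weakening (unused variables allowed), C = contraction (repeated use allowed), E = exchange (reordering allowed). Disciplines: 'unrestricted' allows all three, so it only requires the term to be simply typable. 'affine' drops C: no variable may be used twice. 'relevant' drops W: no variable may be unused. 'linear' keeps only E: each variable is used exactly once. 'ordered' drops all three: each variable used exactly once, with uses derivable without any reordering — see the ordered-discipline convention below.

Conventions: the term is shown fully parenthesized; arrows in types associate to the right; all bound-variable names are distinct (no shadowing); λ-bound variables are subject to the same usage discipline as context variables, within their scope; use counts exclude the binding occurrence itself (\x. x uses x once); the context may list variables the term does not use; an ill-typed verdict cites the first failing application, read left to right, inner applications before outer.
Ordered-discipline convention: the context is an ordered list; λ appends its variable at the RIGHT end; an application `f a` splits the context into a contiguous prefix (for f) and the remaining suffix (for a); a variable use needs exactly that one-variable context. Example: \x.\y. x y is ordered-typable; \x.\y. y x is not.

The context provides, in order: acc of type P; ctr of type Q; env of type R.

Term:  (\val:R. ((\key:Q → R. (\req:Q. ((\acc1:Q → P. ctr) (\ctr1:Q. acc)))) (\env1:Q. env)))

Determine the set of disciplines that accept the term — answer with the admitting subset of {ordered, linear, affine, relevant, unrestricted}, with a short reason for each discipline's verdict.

admitted by: affine, unrestricted
usage: acc: 1×; ctr: 1×; env: 1×; val [bound]: 0×; key [bound]: 0×; req [bound]: 0×; acc1 [bound]: 0×; ctr1 [bound]: 0×; env1 [bound]: 0×
use order (left to right): ctr, acc, env
typing: well-typed — term : R → Q → Q
ordered: ✗, needs weakening: val, key, req, acc1, ctr1, env1 unused
linear: ✗, needs weakening: val, key, req, acc1, ctr1, env1 unused
affine: ✓, no duplicate uses among acc, ctr, env, val, key, req, acc1, ctr1, env1
relevant: ✗, needs weakening: val, key, req, acc1, ctr1, env1 unused
unrestricted: ✓, typability at R → Q → Q is all that's needed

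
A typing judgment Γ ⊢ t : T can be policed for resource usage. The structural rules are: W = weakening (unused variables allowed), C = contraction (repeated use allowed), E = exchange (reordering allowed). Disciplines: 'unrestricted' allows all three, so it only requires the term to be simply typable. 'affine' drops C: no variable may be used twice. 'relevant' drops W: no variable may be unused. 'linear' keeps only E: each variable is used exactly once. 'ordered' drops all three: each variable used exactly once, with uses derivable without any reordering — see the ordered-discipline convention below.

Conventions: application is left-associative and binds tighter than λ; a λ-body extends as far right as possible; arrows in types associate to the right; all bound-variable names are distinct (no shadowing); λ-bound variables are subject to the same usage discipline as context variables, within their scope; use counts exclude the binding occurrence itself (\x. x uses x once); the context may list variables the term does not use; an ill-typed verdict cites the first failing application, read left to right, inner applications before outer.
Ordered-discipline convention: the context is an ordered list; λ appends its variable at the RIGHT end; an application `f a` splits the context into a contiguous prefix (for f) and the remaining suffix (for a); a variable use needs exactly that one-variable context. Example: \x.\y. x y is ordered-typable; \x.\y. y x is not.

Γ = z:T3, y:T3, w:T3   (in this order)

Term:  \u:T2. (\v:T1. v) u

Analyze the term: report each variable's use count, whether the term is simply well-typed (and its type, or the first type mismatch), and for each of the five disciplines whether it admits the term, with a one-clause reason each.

use counts: z=0, y=0, w=0, u (λ-bound)=1, v (λ-bound)=1
use order (left to right): v, u
typing: ill-typed: a function awaiting T1 gets T2
ordered: ✗, the type mismatch rejects it
linear: ✗, not simply typable
affine: ✗, fails simple typing
relevant: ✗, a type mismatch blocks all five
unrestricted: ✗, the type mismatch rejects it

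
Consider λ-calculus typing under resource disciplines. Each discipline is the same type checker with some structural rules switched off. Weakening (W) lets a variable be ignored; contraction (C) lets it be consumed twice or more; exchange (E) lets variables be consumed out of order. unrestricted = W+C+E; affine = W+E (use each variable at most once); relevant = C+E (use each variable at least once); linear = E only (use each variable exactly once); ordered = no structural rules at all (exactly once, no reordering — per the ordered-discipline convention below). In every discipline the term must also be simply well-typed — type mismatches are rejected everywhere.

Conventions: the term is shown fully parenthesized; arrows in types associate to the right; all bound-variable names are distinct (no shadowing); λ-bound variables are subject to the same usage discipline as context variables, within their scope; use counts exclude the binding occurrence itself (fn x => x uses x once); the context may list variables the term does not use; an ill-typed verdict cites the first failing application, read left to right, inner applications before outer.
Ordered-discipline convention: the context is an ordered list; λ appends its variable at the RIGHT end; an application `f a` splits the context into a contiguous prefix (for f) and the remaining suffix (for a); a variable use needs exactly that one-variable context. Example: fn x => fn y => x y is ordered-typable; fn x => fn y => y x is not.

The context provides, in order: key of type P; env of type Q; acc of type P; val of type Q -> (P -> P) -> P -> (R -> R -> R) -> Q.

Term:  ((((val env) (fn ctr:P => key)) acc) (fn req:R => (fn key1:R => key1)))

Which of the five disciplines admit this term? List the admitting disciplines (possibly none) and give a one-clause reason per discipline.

admitted by: affine, unrestricted
usage: key ×1, env ×1, acc ×1, val ×1, ctr (λ-bound) ×0, req (λ-bound) ×0, key1 (λ-bound) ×1
order of uses: val, env, key, acc, key1
typing: well-typed — term : Q
ordered ✗ (unused: ctr, req — weakening required)
linear ✗ (unused: ctr, req — weakening required)
affine ✓ (at most one use each (key, env, acc, val, ctr, req, key1))
relevant ✗ (unused: ctr, req — weakening required)
unrestricted ✓ (type-checks (Q) and nothing is barred)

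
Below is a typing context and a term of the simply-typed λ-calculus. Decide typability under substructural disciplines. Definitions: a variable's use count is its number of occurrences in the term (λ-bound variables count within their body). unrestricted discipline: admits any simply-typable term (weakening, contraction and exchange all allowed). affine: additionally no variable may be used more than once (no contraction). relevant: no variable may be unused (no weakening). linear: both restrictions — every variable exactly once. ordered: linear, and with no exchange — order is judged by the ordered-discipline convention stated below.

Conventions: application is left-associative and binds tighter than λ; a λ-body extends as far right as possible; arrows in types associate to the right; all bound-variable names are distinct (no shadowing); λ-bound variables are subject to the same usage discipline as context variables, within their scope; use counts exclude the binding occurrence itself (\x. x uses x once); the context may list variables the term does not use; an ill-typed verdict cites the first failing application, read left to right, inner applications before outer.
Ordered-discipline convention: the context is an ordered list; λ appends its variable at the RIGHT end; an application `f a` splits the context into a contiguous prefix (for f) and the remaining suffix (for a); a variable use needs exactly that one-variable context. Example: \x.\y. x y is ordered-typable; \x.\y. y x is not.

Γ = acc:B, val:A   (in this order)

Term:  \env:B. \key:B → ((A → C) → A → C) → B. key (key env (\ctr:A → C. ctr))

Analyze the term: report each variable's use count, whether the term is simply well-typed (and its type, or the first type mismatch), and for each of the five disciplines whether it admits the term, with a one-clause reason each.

variable uses: acc ×0, val ×0, env [bound] ×1, key [bound] ×2, ctr [bound] ×1
uses in reading order: key, key, env, ctr
typing: the term checks, with type B → (B → ((A → C) → A → C) → B) → ((A → C) → A → C) → B
ordered: ✗, needs contraction — key ×2; acc, val left unused
linear: ✗, needs contraction — key ×2; acc, val left unused
affine: ✗, needs contraction — key ×2
relevant: ✗, acc, val left unused
unrestricted: ✓, type-checks (B → (B → ((A → C) → A → C) → B) → ((A → C) → A → C) → B) and nothing is barred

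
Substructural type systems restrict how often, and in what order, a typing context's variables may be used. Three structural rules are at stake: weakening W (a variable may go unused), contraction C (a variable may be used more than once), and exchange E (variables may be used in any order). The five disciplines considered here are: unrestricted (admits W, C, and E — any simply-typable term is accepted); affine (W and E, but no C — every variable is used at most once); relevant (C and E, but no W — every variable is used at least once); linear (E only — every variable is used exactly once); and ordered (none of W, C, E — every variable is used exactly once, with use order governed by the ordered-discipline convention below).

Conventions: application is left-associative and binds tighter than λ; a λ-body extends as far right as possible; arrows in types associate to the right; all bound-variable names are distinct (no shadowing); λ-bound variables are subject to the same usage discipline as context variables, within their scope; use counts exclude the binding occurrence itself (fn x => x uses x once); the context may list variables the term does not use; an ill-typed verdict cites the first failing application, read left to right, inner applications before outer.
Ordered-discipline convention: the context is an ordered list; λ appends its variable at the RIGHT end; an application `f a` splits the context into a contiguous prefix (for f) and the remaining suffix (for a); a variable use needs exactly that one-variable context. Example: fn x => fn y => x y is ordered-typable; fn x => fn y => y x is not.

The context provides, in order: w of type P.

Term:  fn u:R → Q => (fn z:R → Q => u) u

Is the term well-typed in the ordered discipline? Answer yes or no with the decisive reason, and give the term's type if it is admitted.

no — repeated use of u ×2; w, z left unused
variable uses: w ×0; u (bound) ×2; z (bound) ×0
order of uses: u, u
typing: well-typed — term : (R → Q) → R → Q
all disciplines: ordered ✗, linear ✗, affine ✗, relevant ✗, unrestricted ✓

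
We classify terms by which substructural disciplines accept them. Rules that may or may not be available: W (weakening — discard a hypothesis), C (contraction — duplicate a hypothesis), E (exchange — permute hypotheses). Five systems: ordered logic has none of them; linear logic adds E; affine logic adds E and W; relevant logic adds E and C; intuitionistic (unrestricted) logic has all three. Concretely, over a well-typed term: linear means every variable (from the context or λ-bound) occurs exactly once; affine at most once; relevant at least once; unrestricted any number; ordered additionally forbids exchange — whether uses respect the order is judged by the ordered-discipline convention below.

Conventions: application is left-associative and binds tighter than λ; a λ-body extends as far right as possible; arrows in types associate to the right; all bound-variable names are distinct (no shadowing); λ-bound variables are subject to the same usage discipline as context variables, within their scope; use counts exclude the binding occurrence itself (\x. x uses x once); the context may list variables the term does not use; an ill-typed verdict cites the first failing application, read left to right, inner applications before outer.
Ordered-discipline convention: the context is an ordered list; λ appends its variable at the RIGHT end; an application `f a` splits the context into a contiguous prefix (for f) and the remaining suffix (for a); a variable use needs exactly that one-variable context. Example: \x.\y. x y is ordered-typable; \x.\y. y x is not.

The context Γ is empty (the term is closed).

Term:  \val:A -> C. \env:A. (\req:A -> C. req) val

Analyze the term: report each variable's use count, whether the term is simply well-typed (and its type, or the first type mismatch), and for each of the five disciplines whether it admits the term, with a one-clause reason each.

variable uses: val (λ-bound): 1; env (λ-bound): 0; req (λ-bound): 1
left-to-right use order: req, val
typing: ✓ — (A -> C) -> A -> A -> C
ordered ✗ (unused: env — weakening required)
linear ✗ (unused: env — weakening required)
affine ✓ (val, env, req: no repeats, contraction unneeded)
relevant ✗ (unused: env — weakening required)
unrestricted ✓ (type-checks ((A -> C) -> A -> A -> C) and nothing is barred)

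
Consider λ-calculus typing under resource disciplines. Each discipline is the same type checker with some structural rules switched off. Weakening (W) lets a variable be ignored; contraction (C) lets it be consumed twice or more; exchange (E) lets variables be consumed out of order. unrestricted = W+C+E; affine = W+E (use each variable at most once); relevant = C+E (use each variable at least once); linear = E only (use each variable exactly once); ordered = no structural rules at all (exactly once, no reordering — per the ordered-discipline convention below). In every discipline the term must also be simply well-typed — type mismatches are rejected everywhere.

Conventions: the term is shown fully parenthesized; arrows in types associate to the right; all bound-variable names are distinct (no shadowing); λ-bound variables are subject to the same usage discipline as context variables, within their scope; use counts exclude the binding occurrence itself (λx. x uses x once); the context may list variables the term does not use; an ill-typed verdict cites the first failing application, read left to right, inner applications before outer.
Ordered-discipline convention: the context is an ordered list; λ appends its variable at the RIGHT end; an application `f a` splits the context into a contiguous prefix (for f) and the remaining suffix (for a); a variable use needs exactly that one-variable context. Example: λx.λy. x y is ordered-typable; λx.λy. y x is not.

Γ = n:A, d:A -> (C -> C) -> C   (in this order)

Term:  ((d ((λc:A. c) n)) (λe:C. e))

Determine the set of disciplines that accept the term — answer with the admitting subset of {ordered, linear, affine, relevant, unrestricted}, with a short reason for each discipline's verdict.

accepted by: linear, affine, relevant, unrestricted
variable uses: n: 1×; d: 1×; c (bound): 1×; e (bound): 1×
order of uses: d, c, n, e
typing: the term checks, with type C
ordered: ✗ — no contiguous prefix/suffix split fits d, c, n, e
linear: ✓ — each of n, d, c, e used exactly once
affine: ✓ — n, d, c, e: no repeats, contraction unneeded
relevant: ✓ — n, d, c, e: all used, weakening unneeded
unrestricted: ✓ — type-checks (C) and nothing is barred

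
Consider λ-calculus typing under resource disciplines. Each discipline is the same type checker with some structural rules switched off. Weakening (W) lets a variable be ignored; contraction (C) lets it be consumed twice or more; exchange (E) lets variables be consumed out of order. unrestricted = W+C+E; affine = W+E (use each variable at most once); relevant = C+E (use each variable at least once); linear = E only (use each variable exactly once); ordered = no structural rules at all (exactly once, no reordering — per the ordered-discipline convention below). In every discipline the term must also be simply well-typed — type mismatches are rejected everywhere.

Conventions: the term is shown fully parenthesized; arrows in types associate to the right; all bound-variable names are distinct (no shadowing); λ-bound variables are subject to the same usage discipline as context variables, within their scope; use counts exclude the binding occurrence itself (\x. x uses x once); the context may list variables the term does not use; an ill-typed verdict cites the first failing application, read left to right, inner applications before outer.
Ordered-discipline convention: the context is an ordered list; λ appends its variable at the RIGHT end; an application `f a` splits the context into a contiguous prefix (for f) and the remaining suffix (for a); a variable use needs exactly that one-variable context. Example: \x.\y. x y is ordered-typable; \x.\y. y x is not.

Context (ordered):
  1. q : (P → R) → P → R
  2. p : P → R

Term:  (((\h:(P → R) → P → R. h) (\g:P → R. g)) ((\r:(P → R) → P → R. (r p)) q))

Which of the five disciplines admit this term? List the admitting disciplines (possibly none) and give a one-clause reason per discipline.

admitted in: linear, affine, relevant, unrestricted
variable uses: q ×1; p ×1; h [bound] ×1; g [bound] ×1; r [bound] ×1
uses in reading order: h, g, r, p, q
typing: well-typed at P → R
ordered: ✗, use order h, g, r, p, q needs exchange
linear: ✓, single use per variable (q, p, h, g, r)
affine: ✓, no duplicate uses among q, p, h, g, r
relevant: ✓, at least one use each (q, p, h, g, r)
unrestricted: ✓, type-checks (P → R) and nothing is barred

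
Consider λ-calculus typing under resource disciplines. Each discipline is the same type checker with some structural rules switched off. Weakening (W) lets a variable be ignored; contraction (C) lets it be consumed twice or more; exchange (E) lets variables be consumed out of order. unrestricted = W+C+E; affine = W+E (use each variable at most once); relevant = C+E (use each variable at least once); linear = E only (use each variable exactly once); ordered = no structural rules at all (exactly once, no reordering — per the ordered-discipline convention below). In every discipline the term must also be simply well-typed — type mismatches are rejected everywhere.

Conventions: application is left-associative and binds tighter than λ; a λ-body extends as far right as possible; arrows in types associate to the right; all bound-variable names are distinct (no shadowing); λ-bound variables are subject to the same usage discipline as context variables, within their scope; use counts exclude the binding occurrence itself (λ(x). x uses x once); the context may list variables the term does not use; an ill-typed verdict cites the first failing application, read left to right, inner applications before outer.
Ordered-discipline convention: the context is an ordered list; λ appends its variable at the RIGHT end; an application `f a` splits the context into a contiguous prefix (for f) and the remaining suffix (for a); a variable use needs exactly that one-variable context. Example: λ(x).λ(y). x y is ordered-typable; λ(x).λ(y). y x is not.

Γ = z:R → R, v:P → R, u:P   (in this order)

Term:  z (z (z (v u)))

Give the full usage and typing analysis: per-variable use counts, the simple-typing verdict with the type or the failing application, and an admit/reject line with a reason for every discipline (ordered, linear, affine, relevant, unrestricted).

variable uses: z=3, v=1, u=1
use order (left to right): z, z, z, v, u
typing: ✓ — R
ordered: ✗ — repeated use of z ×3
linear: ✗ — repeated use of z ×3
affine: ✗ — repeated use of z ×3
relevant: ✓ — z, v, u: all used, weakening unneeded
unrestricted: ✓ — well-typed at R; no restrictions here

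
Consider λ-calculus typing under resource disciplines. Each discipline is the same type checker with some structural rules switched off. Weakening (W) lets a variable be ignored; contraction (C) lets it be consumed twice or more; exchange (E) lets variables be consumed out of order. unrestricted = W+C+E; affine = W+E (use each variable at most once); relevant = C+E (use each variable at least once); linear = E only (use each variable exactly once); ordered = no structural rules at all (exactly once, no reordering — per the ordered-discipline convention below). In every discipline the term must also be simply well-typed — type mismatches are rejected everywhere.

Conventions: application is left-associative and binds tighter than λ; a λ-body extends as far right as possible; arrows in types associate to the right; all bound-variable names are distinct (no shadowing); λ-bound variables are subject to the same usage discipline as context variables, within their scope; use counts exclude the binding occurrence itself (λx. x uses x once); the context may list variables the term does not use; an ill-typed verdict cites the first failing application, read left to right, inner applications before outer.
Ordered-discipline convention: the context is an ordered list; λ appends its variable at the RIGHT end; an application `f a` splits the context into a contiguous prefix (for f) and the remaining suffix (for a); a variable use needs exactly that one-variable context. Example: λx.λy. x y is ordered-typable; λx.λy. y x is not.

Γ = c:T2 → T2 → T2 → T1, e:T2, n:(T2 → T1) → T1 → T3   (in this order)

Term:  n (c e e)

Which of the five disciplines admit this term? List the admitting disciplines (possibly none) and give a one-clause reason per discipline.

admitted by: relevant, unrestricted
variable uses: c: 1, e: 2, n: 1
uses in reading order: n, c, e, e
typing: the term checks, with type T1 → T3
ordered ✗ (repeated use of e ×2)
linear ✗ (repeated use of e ×2)
affine ✗ (repeated use of e ×2)
relevant ✓ (at least one use each (c, e, n))
unrestricted ✓ (type-checks (T1 → T3) and nothing is barred)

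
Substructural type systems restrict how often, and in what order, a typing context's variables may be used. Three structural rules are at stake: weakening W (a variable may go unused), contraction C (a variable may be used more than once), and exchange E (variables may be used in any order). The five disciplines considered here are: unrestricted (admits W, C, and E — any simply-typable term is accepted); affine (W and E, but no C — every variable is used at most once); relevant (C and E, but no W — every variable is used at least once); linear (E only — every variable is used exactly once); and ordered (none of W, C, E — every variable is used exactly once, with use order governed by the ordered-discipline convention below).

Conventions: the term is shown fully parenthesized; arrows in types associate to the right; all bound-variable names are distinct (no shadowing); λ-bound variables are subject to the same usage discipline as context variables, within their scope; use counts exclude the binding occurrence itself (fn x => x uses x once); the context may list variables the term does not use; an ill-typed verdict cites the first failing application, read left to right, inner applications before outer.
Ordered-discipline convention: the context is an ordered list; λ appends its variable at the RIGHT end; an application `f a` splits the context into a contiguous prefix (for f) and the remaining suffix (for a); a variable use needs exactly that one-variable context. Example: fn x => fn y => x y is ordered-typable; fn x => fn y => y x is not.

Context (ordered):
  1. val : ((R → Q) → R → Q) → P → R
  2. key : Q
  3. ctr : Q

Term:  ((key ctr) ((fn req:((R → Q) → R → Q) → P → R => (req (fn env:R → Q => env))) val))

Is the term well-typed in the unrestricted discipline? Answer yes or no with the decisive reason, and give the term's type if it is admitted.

no — the type mismatch rejects it
counts: val ×1, key ×1, ctr ×1, req (λ-bound) ×1, env (λ-bound) ×1
use order (left to right): key, ctr, req, env, val
typing: ill-typed: applying a non-function (Q)
summary: ordered ✗; linear ✗; affine ✗; relevant ✗; unrestricted ✗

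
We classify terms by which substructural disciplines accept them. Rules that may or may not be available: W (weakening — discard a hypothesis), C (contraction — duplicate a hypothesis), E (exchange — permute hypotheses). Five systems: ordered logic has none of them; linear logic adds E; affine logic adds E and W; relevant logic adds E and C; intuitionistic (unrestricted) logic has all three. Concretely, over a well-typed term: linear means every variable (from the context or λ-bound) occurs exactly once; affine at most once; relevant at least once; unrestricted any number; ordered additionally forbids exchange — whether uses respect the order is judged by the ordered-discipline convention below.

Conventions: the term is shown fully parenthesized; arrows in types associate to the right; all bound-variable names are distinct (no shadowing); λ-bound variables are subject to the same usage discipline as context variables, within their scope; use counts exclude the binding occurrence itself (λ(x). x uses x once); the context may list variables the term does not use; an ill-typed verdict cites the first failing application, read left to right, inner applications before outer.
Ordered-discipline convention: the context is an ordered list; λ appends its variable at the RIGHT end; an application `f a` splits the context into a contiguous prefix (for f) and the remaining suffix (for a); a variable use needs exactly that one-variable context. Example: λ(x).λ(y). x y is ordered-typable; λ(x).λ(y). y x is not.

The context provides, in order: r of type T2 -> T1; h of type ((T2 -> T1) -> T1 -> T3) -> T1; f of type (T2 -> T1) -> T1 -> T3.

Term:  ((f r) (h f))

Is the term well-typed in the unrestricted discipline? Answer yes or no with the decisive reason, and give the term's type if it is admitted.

yes — well-typed at T3; no restrictions here; term : T3
usage: r=1, h=1, f=2
uses in reading order: f, r, h, f
typing: well-typed — term : T3
per-discipline verdicts: ordered ✗ · linear ✗ · affine ✗ · relevant ✓ · unrestricted ✓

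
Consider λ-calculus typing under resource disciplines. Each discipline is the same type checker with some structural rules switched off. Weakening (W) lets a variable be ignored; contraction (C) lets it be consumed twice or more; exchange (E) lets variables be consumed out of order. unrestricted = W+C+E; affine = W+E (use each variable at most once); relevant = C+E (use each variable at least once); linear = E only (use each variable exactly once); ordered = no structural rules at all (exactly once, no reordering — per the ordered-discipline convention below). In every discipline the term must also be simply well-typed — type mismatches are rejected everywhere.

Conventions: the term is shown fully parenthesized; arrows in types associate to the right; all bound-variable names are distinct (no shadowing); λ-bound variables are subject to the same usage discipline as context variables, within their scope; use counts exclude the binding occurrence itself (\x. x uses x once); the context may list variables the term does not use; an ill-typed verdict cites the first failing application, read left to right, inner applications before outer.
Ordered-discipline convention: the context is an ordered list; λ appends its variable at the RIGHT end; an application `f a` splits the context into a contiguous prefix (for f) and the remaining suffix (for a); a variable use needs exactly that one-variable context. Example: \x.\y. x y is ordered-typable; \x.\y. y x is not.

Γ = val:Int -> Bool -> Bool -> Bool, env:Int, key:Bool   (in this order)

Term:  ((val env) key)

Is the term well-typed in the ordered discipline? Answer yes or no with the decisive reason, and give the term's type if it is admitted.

yes — val, env, key: once each, no exchange needed; term : Bool -> Bool
usage: val: 1, env: 1, key: 1
use order (left to right): val, env, key
typing: well-typed — term : Bool -> Bool
per-discipline verdicts: ordered ✓, linear ✓, affine ✓, relevant ✓, unrestricted ✓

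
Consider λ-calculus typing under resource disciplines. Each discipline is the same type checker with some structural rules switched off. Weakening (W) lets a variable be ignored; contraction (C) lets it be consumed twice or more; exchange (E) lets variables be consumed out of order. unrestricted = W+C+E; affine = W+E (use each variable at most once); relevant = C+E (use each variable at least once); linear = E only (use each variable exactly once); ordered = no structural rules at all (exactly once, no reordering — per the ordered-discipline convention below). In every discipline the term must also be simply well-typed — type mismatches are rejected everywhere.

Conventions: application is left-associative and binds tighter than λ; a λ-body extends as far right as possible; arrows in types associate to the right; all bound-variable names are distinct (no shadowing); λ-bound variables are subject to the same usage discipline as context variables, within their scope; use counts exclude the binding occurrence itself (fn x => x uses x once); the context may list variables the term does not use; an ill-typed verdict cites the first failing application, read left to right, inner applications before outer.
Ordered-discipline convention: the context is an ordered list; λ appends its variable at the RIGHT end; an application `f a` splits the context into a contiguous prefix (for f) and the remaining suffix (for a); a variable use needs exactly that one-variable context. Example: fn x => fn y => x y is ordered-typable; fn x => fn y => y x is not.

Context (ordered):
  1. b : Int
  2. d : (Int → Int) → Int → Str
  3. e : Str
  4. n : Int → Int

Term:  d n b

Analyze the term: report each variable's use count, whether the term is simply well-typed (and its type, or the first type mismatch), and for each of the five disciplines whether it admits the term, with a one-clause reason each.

usage: b ×1, d ×1, e ×0, n ×1
left-to-right use order: d, n, b
typing: well-typed at Str
ordered: ✗, unused: e — weakening required
linear: ✗, unused: e — weakening required
affine: ✓, no duplicate uses among b, d, e, n
relevant: ✗, unused: e — weakening required
unrestricted: ✓, well-typed at Str; no restrictions here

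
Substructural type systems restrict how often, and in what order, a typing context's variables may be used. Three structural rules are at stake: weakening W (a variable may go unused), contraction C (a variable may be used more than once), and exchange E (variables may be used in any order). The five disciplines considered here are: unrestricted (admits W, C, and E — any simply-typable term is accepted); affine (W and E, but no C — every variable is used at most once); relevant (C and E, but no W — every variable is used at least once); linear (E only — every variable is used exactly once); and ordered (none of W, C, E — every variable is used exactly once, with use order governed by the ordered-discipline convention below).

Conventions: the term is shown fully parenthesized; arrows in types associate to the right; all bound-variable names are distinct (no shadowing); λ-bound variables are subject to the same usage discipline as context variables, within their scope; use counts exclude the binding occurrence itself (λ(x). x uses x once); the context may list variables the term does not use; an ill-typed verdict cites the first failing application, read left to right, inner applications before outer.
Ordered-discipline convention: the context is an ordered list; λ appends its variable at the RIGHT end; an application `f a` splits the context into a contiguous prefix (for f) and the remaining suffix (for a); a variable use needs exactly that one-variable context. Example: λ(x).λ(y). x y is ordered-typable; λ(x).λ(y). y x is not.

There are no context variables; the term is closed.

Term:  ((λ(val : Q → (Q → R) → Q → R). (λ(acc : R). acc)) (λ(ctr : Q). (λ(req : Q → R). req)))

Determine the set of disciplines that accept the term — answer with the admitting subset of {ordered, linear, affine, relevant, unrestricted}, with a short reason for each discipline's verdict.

admitting disciplines: affine, unrestricted
usage: val [bound]: 0; acc [bound]: 1; ctr [bound]: 0; req [bound]: 1
use order (left to right): acc, req
typing: ✓ — R → R
ordered: ✗ — unused: val, ctr — weakening required
linear: ✗ — unused: val, ctr — weakening required
affine: ✓ — at most one use each (val, acc, ctr, req)
relevant: ✗ — unused: val, ctr — weakening required
unrestricted: ✓ — simply typable at R → R; W, C, E all held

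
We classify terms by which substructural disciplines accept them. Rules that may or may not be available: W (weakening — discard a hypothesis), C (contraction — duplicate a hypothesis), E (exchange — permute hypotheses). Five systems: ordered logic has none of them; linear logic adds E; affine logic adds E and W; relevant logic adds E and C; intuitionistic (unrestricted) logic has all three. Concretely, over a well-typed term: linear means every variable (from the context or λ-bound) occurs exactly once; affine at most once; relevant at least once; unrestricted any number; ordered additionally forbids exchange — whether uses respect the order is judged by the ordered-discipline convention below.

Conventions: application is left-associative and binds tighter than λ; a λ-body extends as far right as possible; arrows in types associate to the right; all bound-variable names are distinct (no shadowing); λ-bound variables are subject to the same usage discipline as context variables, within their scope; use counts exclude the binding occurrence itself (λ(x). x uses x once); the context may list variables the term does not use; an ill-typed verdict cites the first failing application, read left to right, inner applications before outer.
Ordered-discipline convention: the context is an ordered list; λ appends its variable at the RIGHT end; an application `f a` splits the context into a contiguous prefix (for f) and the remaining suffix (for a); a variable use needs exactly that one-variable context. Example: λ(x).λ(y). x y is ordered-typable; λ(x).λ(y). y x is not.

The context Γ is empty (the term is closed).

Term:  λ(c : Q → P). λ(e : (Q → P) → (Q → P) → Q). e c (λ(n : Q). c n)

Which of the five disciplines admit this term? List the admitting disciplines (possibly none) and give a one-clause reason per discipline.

accepted by: relevant, unrestricted
counts: c [bound] ×2, e [bound] ×1, n [bound] ×1
left-to-right use order: e, c, c, n
typing: ✓ — (Q → P) → ((Q → P) → (Q → P) → Q) → Q
ordered: ✗ — needs contraction — c ×2
linear: ✗ — needs contraction — c ×2
affine: ✗ — needs contraction — c ×2
relevant: ✓ — at least one use each (c, e, n)
unrestricted: ✓ — well-typed at (Q → P) → ((Q → P) → (Q → P) → Q) → Q; no restrictions here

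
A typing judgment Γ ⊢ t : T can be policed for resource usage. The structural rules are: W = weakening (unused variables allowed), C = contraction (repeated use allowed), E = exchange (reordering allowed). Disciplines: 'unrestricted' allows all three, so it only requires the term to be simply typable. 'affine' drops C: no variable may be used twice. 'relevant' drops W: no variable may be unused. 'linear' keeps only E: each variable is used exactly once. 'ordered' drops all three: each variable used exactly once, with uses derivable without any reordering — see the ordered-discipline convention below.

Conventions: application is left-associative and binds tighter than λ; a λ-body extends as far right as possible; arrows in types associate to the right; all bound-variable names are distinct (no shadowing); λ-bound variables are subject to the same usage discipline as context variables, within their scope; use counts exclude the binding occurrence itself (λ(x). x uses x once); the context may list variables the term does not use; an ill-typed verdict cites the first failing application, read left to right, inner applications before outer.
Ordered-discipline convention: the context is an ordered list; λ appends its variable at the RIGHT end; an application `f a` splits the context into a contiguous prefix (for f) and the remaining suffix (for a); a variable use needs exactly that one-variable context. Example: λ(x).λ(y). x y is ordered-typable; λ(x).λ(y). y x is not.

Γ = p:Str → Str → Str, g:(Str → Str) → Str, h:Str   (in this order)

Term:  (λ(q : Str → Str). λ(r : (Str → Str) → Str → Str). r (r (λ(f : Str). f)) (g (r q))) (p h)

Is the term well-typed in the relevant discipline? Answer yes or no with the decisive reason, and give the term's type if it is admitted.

yes — at least one use each (p, g, h, q, r, f); term : ((Str → Str) → Str → Str) → Str
variable uses: p ×1; g ×1; h ×1; q (bound) ×1; r (bound) ×3; f (bound) ×1
order of uses: r, r, f, g, r, q, p, h
typing: well-typed at ((Str → Str) → Str → Str) → Str
per-discipline verdicts: ordered ✗; linear ✗; affine ✗; relevant ✓; unrestricted ✓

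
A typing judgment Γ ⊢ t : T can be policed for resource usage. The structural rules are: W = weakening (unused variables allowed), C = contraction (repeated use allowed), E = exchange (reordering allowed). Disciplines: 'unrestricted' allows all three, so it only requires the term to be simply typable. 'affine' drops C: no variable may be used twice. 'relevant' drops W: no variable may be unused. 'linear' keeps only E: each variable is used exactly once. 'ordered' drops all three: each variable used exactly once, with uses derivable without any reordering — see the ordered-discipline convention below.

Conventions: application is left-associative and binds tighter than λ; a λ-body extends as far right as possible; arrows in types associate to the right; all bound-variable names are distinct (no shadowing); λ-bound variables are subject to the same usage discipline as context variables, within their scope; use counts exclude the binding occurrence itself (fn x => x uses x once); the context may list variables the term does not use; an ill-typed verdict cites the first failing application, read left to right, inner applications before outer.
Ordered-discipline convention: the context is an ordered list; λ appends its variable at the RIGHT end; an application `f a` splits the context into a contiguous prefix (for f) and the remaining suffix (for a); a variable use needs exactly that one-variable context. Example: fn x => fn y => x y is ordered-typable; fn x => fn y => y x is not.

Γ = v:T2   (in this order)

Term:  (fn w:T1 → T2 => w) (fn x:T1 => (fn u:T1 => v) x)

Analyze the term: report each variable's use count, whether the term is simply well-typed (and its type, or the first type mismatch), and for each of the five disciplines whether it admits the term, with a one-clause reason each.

use counts: v ×1; w (λ-bound) ×1; x (λ-bound) ×1; u (λ-bound) ×0
uses in reading order: w, v, x
typing: ✓ — T1 → T2
ordered ✗ (unused: u — weakening required)
linear ✗ (unused: u — weakening required)
affine ✓ (none of v, w, x, u used more than once)
relevant ✗ (unused: u — weakening required)
unrestricted ✓ (simply typable at T1 → T2; W, C, E all held)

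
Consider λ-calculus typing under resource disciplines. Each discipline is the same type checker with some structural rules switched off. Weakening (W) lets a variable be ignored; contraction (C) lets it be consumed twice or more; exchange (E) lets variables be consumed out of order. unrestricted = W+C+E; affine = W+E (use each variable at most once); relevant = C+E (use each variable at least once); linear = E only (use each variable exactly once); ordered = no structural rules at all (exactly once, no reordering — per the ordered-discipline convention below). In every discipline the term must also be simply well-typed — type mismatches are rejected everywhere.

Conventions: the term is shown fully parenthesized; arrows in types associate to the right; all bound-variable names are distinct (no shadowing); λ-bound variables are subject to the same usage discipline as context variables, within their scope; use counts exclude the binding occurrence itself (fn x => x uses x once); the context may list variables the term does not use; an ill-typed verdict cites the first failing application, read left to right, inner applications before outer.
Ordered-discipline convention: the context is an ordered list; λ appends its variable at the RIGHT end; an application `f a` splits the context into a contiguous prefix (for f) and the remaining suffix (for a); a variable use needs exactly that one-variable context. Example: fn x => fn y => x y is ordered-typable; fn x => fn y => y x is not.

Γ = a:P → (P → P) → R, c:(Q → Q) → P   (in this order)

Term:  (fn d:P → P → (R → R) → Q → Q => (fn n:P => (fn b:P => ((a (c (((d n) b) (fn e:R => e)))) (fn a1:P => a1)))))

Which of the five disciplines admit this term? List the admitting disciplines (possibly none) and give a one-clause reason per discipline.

admitting disciplines: ordered, linear, affine, relevant, unrestricted
counts: a: 1, c: 1, d (λ-bound): 1, n (λ-bound): 1, b (λ-bound): 1, e (λ-bound): 1, a1 (λ-bound): 1
left-to-right use order: a, c, d, n, b, e, a1
typing: well-typed at (P → P → (R → R) → Q → Q) → P → P → R
ordered: ✓ — a, c, d, n, b, e, a1: once each, no exchange needed
linear: ✓ — a, c, d, n, b, e, a1: one use apiece
affine: ✓ — a, c, d, n, b, e, a1: no repeats, contraction unneeded
relevant: ✓ — every one of a, c, d, n, b, e, a1 appears
unrestricted: ✓ — typability at (P → P → (R → R) → Q → Q) → P → P → R is all that's needed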